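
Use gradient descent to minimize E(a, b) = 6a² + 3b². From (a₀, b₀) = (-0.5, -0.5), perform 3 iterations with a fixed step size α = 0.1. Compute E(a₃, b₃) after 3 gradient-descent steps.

0.003168

∇E = (12a, 6b)
(a₁, b₁) = (-0.5, -0.5) − 0.1·(-6, -3) = (0.1, -0.2)
(a₂, b₂) = (0.1, -0.2) − 0.1·(1.2, -1.2) = (-0.02, -0.08)
(a₃, b₃) = (-0.02, -0.08) − 0.1·(-0.24, -0.48) = (0.004, -0.032)
E(0.004, -0.032) = 0.003168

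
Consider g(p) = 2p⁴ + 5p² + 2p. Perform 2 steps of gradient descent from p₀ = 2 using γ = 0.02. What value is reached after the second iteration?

0.18048768

g′(p) = 8p³ + 10p + 2
p₁ = 2 − 0.02·86 = 0.28
p₂ = 0.28 − 0.02·4.975616 = 0.18048768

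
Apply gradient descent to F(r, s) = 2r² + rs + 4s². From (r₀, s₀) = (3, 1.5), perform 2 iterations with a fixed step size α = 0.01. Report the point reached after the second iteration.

(2.7369, 1.21335)

∇F = (4r + s, r + 8s)
Step 1: at (3, 1.5), ∇F = (13.5, 15) → (3, 1.5) − 0.01·(13.5, 15) = (2.865, 1.35)
Step 2: at (2.865, 1.35), ∇F = (12.81, 13.665) → (2.865, 1.35) − 0.01·(12.81, 13.665) = (2.7369, 1.21335)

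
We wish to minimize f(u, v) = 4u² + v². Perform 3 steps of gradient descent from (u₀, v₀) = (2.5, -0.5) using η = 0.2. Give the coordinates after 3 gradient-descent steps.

(-0.54, -0.108)

∇f = (8u, 2v)
Step 1: at (2.5, -0.5), ∇f = (20, -1) → (2.5, -0.5) − 0.2·(20, -1) = (-1.5, -0.3)
Step 2: at (-1.5, -0.3), ∇f = (-12, -0.6) → (-1.5, -0.3) − 0.2·(-12, -0.6) = (0.9, -0.18)
Step 3: at (0.9, -0.18), ∇f = (7.2, -0.36) → (0.9, -0.18) − 0.2·(7.2, -0.36) = (-0.54, -0.108)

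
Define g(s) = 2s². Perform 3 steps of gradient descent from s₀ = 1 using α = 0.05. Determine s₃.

g′(s) = 4s
s₁ = 1 − 0.05·4 = 0.8
s₂ = 0.8 − 0.05·3.2 = 0.64
s₃ = 0.64 − 0.05·2.56 = 0.512

0.512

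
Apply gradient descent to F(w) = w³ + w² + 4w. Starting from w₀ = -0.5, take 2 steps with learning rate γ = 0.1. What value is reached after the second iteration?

-1.3296875

F′(w) = 3w² + 2w + 4
w₁ = -0.5 − 0.1·3.75 = -0.875
w₂ = -0.875 − 0.1·4.546875 = -1.3296875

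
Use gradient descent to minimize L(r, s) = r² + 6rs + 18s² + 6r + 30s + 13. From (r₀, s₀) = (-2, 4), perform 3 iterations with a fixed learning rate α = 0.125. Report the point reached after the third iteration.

∇L = (2r + 6s + 6, 6r + 36s + 30)
(r₁, s₁) = (-2, 4) − 0.125·(26, 162) = (-5.25, -16.25)
(r₂, s₂) = (-5.25, -16.25) − 0.125·(-102, -586.5) = (7.5, 57.0625)
(r₃, s₃) = (7.5, 57.0625) − 0.125·(363.375, 2129.25) = (-37.921875, -209.09375)

(-37.921875, -209.09375)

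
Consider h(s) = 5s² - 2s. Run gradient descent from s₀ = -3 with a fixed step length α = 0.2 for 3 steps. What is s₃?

h′(s) = 10s - 2
Step 1: h′(-3) = -32; s₁ = -3 − 0.2·(-32) = 3.4
Step 2: h′(3.4) = 32; s₂ = 3.4 − 0.2·32 = -3
Step 3: h′(-3) = -32; s₃ = -3 − 0.2·(-32) = 3.4

3.4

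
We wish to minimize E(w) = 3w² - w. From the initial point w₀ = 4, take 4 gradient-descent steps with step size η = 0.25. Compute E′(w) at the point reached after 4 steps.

1.4375

E′(w) = 6w - 1
Step 1: E′(4) = 23; w₁ = 4 − 0.25·23 = -1.75
Step 2: E′(-1.75) = -11.5; w₂ = -1.75 − 0.25·(-11.5) = 1.125
Step 3: E′(1.125) = 5.75; w₃ = 1.125 − 0.25·5.75 = -0.3125
Step 4: E′(-0.3125) = -2.875; w₄ = -0.3125 − 0.25·(-2.875) = 0.40625
E′(w) at (0.40625) = 1.4375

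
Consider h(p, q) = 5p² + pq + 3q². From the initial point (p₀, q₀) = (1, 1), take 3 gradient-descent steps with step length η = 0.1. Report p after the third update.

-0.013

∇h = (10p + q, p + 6q)
(p₁, q₁) = (1, 1) − 0.1·(11, 7) = (-0.1, 0.3)
(p₂, q₂) = (-0.1, 0.3) − 0.1·(-0.7, 1.7) = (-0.03, 0.13)
(p₃, q₃) = (-0.03, 0.13) − 0.1·(-0.17, 0.75) = (-0.013, 0.055)
p = -0.013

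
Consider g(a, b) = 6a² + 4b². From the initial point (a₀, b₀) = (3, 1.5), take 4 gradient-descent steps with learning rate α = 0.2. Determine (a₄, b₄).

∇g = (12a, 8b)
Step 1: at (3, 1.5), ∇g = (36, 12) → (3, 1.5) − 0.2·(36, 12) = (-4.2, -0.9)
Step 2: at (-4.2, -0.9), ∇g = (-50.4, -7.2) → (-4.2, -0.9) − 0.2·(-50.4, -7.2) = (5.88, 0.54)
Step 3: at (5.88, 0.54), ∇g = (70.56, 4.32) → (5.88, 0.54) − 0.2·(70.56, 4.32) = (-8.232, -0.324)
Step 4: at (-8.232, -0.324), ∇g = (-98.784, -2.592) → (-8.232, -0.324) − 0.2·(-98.784, -2.592) = (11.5248, 0.1944)

(11.5248, 0.1944)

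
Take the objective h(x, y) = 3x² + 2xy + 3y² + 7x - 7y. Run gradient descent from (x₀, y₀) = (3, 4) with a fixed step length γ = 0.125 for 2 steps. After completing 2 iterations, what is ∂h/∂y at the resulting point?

-1.25

∇h = (6x + 2y + 7, 2x + 6y - 7)
Step 1: at (3, 4), ∇h = (33, 23) → (3, 4) − 0.125·(33, 23) = (-1.125, 1.125)
Step 2: at (-1.125, 1.125), ∇h = (2.5, -2.5) → (-1.125, 1.125) − 0.125·(2.5, -2.5) = (-1.4375, 1.4375)
∂h/∂y at (-1.4375, 1.4375) = -1.25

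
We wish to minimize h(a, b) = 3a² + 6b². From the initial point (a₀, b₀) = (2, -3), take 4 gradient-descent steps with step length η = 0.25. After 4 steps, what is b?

∇h = (6a, 12b)
(a₁, b₁) = (2, -3) − 0.25·(12, -36) = (-1, 6)
(a₂, b₂) = (-1, 6) − 0.25·(-6, 72) = (0.5, -12)
(a₃, b₃) = (0.5, -12) − 0.25·(3, -144) = (-0.25, 24)
(a₄, b₄) = (-0.25, 24) − 0.25·(-1.5, 288) = (0.125, -48)
b = -48

-48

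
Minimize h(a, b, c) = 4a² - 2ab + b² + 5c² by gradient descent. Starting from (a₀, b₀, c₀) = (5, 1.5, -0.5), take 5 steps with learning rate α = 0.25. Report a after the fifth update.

∇h = (8a - 2b, -2a + 2b, 10c)
Step 1: at (5, 1.5, -0.5), ∇h = (37, -7, -5) → (5, 1.5, -0.5) − 0.25·(37, -7, -5) = (-4.25, 3.25, 0.75)
Step 2: at (-4.25, 3.25, 0.75), ∇h = (-40.5, 15, 7.5) → (-4.25, 3.25, 0.75) − 0.25·(-40.5, 15, 7.5) = (5.875, -0.5, -1.125)
Step 3: at (5.875, -0.5, -1.125), ∇h = (48, -12.75, -11.25) → (5.875, -0.5, -1.125) − 0.25·(48, -12.75, -11.25) = (-6.125, 2.6875, 1.6875)
Step 4: at (-6.125, 2.6875, 1.6875), ∇h = (-54.375, 17.625, 16.875) → (-6.125, 2.6875, 1.6875) − 0.25·(-54.375, 17.625, 16.875) = (7.46875, -1.71875, -2.53125)
Step 5: at (7.46875, -1.71875, -2.53125), ∇h = (63.1875, -18.375, -25.3125) → (7.46875, -1.71875, -2.53125) − 0.25·(63.1875, -18.375, -25.3125) = (-8.328125, 2.875, 3.796875)
a = -8.328125

-8.328125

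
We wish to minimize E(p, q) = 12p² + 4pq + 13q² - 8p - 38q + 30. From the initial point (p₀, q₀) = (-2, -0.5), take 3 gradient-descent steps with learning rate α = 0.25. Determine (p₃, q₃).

∇E = (24p + 4q - 8, 4p + 26q - 38)
Step 1: at (-2, -0.5), ∇E = (-58, -59) → (-2, -0.5) − 0.25·(-58, -59) = (12.5, 14.25)
Step 2: at (12.5, 14.25), ∇E = (349, 382.5) → (12.5, 14.25) − 0.25·(349, 382.5) = (-74.75, -81.375)
Step 3: at (-74.75, -81.375), ∇E = (-2127.5, -2452.75) → (-74.75, -81.375) − 0.25·(-2127.5, -2452.75) = (457.125, 531.8125)

(457.125, 531.8125)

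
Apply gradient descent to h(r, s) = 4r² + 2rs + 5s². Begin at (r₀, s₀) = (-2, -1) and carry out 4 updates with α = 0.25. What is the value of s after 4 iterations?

-17.1875

∇h = (8r + 2s, 2r + 10s)
(r₁, s₁) = (-2, -1) − 0.25·(-18, -14) = (2.5, 2.5)
(r₂, s₂) = (2.5, 2.5) − 0.25·(25, 30) = (-3.75, -5)
(r₃, s₃) = (-3.75, -5) − 0.25·(-40, -57.5) = (6.25, 9.375)
(r₄, s₄) = (6.25, 9.375) − 0.25·(68.75, 106.25) = (-10.9375, -17.1875)
s = -17.1875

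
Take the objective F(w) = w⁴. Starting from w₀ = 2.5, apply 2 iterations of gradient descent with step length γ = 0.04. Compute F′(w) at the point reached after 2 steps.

0

F′(w) = 4w³
Step 1: F′(2.5) = 62.5; w₁ = 2.5 − 0.04·62.5 = 0
Step 2: F′(0) = 0; w₂ = 0 − 0.04·0 = 0
F′(w) at (0) = 0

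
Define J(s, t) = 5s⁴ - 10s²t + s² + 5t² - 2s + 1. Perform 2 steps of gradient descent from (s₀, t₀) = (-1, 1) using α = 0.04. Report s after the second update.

-0.8906368

∇J = (20s³ - 20st + 2s - 2, -10s² + 10t)
(s₁, t₁) = (-1, 1) − 0.04·(-4, 0) = (-0.84, 1)
(s₂, t₂) = (-0.84, 1) − 0.04·(1.26592, 2.944) = (-0.8906368, 0.88224)
s = -0.8906368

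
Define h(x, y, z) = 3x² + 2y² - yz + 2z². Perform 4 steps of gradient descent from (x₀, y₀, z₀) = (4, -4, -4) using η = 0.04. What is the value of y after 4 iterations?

-2.39878144

∇h = (6x, 4y - z, -y + 4z)
(x₁, y₁, z₁) = (4, -4, -4) − 0.04·(24, -12, -12) = (3.04, -3.52, -3.52)
(x₂, y₂, z₂) = (3.04, -3.52, -3.52) − 0.04·(18.24, -10.56, -10.56) = (2.3104, -3.0976, -3.0976)
(x₃, y₃, z₃) = (2.3104, -3.0976, -3.0976) − 0.04·(13.8624, -9.2928, -9.2928) = (1.755904, -2.725888, -2.725888)
(x₄, y₄, z₄) = (1.755904, -2.725888, -2.725888) − 0.04·(10.535424, -8.177664, -8.177664) = (1.33448704, -2.39878144, -2.39878144)
y = -2.39878144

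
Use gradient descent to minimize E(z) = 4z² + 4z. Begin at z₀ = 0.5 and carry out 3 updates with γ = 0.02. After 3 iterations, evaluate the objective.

0.405192126464

E′(z) = 8z + 4
Step 1: E′(0.5) = 8; z₁ = 0.5 − 0.02·8 = 0.34
Step 2: E′(0.34) = 6.72; z₂ = 0.34 − 0.02·6.72 = 0.2056
Step 3: E′(0.2056) = 5.6448; z₃ = 0.2056 − 0.02·5.6448 = 0.092704
E(0.092704) = 0.405192126464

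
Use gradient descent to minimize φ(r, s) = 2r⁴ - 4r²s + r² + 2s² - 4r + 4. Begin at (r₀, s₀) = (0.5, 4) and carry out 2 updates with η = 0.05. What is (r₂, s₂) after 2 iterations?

∇φ = (8r³ - 8rs + 2r - 4, -4r² + 4s)
(r₁, s₁) = (0.5, 4) − 0.05·(-18, 15) = (1.4, 3.25)
(r₂, s₂) = (1.4, 3.25) − 0.05·(-15.648, 5.16) = (2.1824, 2.992)

(2.1824, 2.992)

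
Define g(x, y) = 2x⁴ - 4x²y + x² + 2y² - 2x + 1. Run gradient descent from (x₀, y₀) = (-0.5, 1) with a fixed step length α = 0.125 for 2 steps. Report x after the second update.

∇g = (8x³ - 8xy + 2x - 2, -4x² + 4y)
(x₁, y₁) = (-0.5, 1) − 0.125·(0, 3) = (-0.5, 0.625)
(x₂, y₂) = (-0.5, 0.625) − 0.125·(-1.5, 1.5) = (-0.3125, 0.4375)
x = -0.3125

-0.3125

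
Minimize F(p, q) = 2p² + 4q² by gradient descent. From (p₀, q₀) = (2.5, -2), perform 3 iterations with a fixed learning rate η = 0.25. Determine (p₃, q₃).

(0, 2)

∇F = (4p, 8q)
Step 1: at (2.5, -2), ∇F = (10, -16) → (2.5, -2) − 0.25·(10, -16) = (0, 2)
Step 2: at (0, 2), ∇F = (0, 16) → (0, 2) − 0.25·(0, 16) = (0, -2)
Step 3: at (0, -2), ∇F = (0, -16) → (0, -2) − 0.25·(0, -16) = (0, 2)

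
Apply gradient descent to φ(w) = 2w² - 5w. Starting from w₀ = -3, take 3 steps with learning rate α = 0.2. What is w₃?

1.216

φ′(w) = 4w - 5
w₁ = -3 − 0.2·(-17) = 0.4
w₂ = 0.4 − 0.2·(-3.4) = 1.08
w₃ = 1.08 − 0.2·(-0.68) = 1.216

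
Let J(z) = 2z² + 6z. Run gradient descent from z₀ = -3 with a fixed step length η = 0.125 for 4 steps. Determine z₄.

J′(z) = 4z + 6
z₁ = -3 − 0.125·(-6) = -2.25
z₂ = -2.25 − 0.125·(-3) = -1.875
z₃ = -1.875 − 0.125·(-1.5) = -1.6875
z₄ = -1.6875 − 0.125·(-0.75) = -1.59375

-1.59375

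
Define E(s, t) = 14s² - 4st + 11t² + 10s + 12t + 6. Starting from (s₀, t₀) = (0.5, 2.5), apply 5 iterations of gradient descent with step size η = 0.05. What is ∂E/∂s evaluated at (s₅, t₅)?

∇E = (28s - 4t + 10, -4s + 22t + 12)
(s₁, t₁) = (0.5, 2.5) − 0.05·(14, 65) = (-0.2, -0.75)
(s₂, t₂) = (-0.2, -0.75) − 0.05·(7.4, -3.7) = (-0.57, -0.565)
(s₃, t₃) = (-0.57, -0.565) − 0.05·(-3.7, 1.85) = (-0.385, -0.6575)
(s₄, t₄) = (-0.385, -0.6575) − 0.05·(1.85, -0.925) = (-0.4775, -0.61125)
(s₅, t₅) = (-0.4775, -0.61125) − 0.05·(-0.925, 0.4625) = (-0.43125, -0.634375)
∂E/∂s at (-0.43125, -0.634375) = 0.4625

0.4625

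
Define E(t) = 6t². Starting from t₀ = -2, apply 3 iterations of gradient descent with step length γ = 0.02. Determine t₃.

-0.877952

E′(t) = 12t
t₁ = -2 − 0.02·(-24) = -1.52
t₂ = -1.52 − 0.02·(-18.24) = -1.1552
t₃ = -1.1552 − 0.02·(-13.8624) = -0.877952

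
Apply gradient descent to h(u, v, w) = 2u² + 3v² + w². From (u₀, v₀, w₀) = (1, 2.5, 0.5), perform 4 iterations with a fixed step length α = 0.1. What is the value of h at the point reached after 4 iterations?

∇h = (4u, 6v, 2w)
(u₁, v₁, w₁) = (1, 2.5, 0.5) − 0.1·(4, 15, 1) = (0.6, 1, 0.4)
(u₂, v₂, w₂) = (0.6, 1, 0.4) − 0.1·(2.4, 6, 0.8) = (0.36, 0.4, 0.32)
(u₃, v₃, w₃) = (0.36, 0.4, 0.32) − 0.1·(1.44, 2.4, 0.64) = (0.216, 0.16, 0.256)
(u₄, v₄, w₄) = (0.216, 0.16, 0.256) − 0.1·(0.864, 0.96, 0.512) = (0.1296, 0.064, 0.2048)
h(0.1296, 0.064, 0.2048) = 0.08782336

0.08782336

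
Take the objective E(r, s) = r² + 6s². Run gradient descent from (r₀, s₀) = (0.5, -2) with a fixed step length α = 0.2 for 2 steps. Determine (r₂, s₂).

∇E = (2r, 12s)
(r₁, s₁) = (0.5, -2) − 0.2·(1, -24) = (0.3, 2.8)
(r₂, s₂) = (0.3, 2.8) − 0.2·(0.6, 33.6) = (0.18, -3.92)

(0.18, -3.92)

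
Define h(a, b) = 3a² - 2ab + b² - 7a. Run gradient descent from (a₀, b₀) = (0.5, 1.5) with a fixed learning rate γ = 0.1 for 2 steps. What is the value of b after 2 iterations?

1.28

∇h = (6a - 2b - 7, -2a + 2b)
(a₁, b₁) = (0.5, 1.5) − 0.1·(-7, 2) = (1.2, 1.3)
(a₂, b₂) = (1.2, 1.3) − 0.1·(-2.4, 0.2) = (1.44, 1.28)
b = 1.28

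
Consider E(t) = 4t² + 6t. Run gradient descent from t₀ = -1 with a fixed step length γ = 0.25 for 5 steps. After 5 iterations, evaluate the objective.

-2

E′(t) = 8t + 6
t₁ = -1 − 0.25·(-2) = -0.5
t₂ = -0.5 − 0.25·2 = -1
t₃ = -1 − 0.25·(-2) = -0.5
t₄ = -0.5 − 0.25·2 = -1
t₅ = -1 − 0.25·(-2) = -0.5
E(-0.5) = -2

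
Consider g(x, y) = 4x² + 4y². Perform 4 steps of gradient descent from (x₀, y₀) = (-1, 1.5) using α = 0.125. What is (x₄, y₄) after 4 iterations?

(0, 0)

∇g = (8x, 8y)
(x₁, y₁) = (-1, 1.5) − 0.125·(-8, 12) = (0, 0)
(x₂, y₂) = (0, 0) − 0.125·(0, 0) = (0, 0)
(x₃, y₃) = (0, 0) − 0.125·(0, 0) = (0, 0)
(x₄, y₄) = (0, 0) − 0.125·(0, 0) = (0, 0)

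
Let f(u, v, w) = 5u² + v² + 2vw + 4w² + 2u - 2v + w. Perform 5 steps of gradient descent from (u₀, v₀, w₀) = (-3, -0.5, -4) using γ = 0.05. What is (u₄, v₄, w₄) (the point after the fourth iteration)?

∇f = (10u + 2, 2v + 2w - 2, 2v + 8w + 1)
(u₁, v₁, w₁) = (-3, -0.5, -4) − 0.05·(-28, -11, -32) = (-1.6, 0.05, -2.4)
(u₂, v₂, w₂) = (-1.6, 0.05, -2.4) − 0.05·(-14, -6.7, -18.1) = (-0.9, 0.385, -1.495)
(u₃, v₃, w₃) = (-0.9, 0.385, -1.495) − 0.05·(-7, -4.22, -10.19) = (-0.55, 0.596, -0.9855)
(u₄, v₄, w₄) = (-0.55, 0.596, -0.9855) − 0.05·(-3.5, -2.779, -5.692) = (-0.375, 0.73495, -0.7009)

(-0.375, 0.73495, -0.7009)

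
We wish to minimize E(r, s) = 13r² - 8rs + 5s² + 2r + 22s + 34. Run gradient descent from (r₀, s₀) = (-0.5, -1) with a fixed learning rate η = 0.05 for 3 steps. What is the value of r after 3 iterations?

∇E = (26r - 8s + 2, -8r + 10s + 22)
(r₁, s₁) = (-0.5, -1) − 0.05·(-3, 16) = (-0.35, -1.8)
(r₂, s₂) = (-0.35, -1.8) − 0.05·(7.3, 6.8) = (-0.715, -2.14)
(r₃, s₃) = (-0.715, -2.14) − 0.05·(0.53, 6.32) = (-0.7415, -2.456)
r = -0.7415

-0.7415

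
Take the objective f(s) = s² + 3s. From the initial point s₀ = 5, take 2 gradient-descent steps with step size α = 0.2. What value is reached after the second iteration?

0.84

f′(s) = 2s + 3
Step 1: f′(5) = 13; s₁ = 5 − 0.2·13 = 2.4
Step 2: f′(2.4) = 7.8; s₂ = 2.4 − 0.2·7.8 = 0.84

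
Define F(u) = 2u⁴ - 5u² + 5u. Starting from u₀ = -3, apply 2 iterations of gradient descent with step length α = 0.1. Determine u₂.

-2724.6608

F′(u) = 8u³ - 10u + 5
Step 1: F′(-3) = -181; u₁ = -3 − 0.1·(-181) = 15.1
Step 2: F′(15.1) = 27397.608; u₂ = 15.1 − 0.1·27397.608 = -2724.6608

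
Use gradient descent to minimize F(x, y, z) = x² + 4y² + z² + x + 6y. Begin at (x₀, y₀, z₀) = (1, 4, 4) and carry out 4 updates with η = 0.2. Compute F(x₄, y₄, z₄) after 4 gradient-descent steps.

∇F = (2x + 1, 8y + 6, 2z)
(x₁, y₁, z₁) = (1, 4, 4) − 0.2·(3, 38, 8) = (0.4, -3.6, 2.4)
(x₂, y₂, z₂) = (0.4, -3.6, 2.4) − 0.2·(1.8, -22.8, 4.8) = (0.04, 0.96, 1.44)
(x₃, y₃, z₃) = (0.04, 0.96, 1.44) − 0.2·(1.08, 13.68, 2.88) = (-0.176, -1.776, 0.864)
(x₄, y₄, z₄) = (-0.176, -1.776, 0.864) − 0.2·(0.648, -8.208, 1.728) = (-0.3056, -0.1344, 0.5184)
F(-0.3056, -0.1344, 0.5184) = -0.67761664

-0.67761664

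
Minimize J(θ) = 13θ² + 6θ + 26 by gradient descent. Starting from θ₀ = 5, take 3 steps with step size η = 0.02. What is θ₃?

0.347712

J′(θ) = 26θ + 6
Step 1: J′(5) = 136; θ₁ = 5 − 0.02·136 = 2.28
Step 2: J′(2.28) = 65.28; θ₂ = 2.28 − 0.02·65.28 = 0.9744
Step 3: J′(0.9744) = 31.3344; θ₃ = 0.9744 − 0.02·31.3344 = 0.347712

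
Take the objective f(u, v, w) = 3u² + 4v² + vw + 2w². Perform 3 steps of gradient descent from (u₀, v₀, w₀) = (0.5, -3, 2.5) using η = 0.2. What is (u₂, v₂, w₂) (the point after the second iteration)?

∇f = (6u, 8v + w, v + 4w)
Step 1: at (0.5, -3, 2.5), ∇f = (3, -21.5, 7) → (0.5, -3, 2.5) − 0.2·(3, -21.5, 7) = (-0.1, 1.3, 1.1)
Step 2: at (-0.1, 1.3, 1.1), ∇f = (-0.6, 11.5, 5.7) → (-0.1, 1.3, 1.1) − 0.2·(-0.6, 11.5, 5.7) = (0.02, -1, -0.04)

(0.02, -1, -0.04)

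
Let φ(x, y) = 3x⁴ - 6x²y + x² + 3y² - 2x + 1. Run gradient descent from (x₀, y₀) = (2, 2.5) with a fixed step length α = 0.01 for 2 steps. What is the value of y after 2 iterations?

∇φ = (12x³ - 12xy + 2x - 2, -6x² + 6y)
Step 1: at (2, 2.5), ∇φ = (38, -9) → (2, 2.5) − 0.01·(38, -9) = (1.62, 2.59)
Step 2: at (1.62, 2.59), ∇φ = (1.908736, -0.2064) → (1.62, 2.59) − 0.01·(1.908736, -0.2064) = (1.60091264, 2.592064)
y = 2.592064

2.592064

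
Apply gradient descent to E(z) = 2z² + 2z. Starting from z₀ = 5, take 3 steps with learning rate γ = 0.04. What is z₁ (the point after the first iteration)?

4.12

E′(z) = 4z + 2
Step 1: E′(5) = 22; z₁ = 5 − 0.04·22 = 4.12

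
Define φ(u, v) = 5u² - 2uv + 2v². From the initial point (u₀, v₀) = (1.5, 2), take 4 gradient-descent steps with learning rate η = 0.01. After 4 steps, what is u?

1.11608856

∇φ = (10u - 2v, -2u + 4v)
Step 1: at (1.5, 2), ∇φ = (11, 5) → (1.5, 2) − 0.01·(11, 5) = (1.39, 1.95)
Step 2: at (1.39, 1.95), ∇φ = (10, 5.02) → (1.39, 1.95) − 0.01·(10, 5.02) = (1.29, 1.8998)
Step 3: at (1.29, 1.8998), ∇φ = (9.1004, 5.0192) → (1.29, 1.8998) − 0.01·(9.1004, 5.0192) = (1.198996, 1.849608)
Step 4: at (1.198996, 1.849608), ∇φ = (8.290744, 5.00044) → (1.198996, 1.849608) − 0.01·(8.290744, 5.00044) = (1.11608856, 1.7996036)
u = 1.11608856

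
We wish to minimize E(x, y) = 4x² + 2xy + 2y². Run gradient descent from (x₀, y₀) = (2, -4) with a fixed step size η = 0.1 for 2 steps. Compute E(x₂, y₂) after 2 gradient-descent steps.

∇E = (8x + 2y, 2x + 4y)
Step 1: at (2, -4), ∇E = (8, -12) → (2, -4) − 0.1·(8, -12) = (1.2, -2.8)
Step 2: at (1.2, -2.8), ∇E = (4, -8.8) → (1.2, -2.8) − 0.1·(4, -8.8) = (0.8, -1.92)
E(0.8, -1.92) = 6.8608

6.8608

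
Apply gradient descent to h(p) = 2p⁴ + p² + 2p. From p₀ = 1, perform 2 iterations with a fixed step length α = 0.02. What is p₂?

0.61936384

h′(p) = 8p³ + 2p + 2
p₁ = 1 − 0.02·12 = 0.76
p₂ = 0.76 − 0.02·7.031808 = 0.61936384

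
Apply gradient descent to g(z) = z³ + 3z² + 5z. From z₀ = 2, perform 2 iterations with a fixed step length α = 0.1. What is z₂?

-1.103

g′(z) = 3z² + 6z + 5
Step 1: g′(2) = 29; z₁ = 2 − 0.1·29 = -0.9
Step 2: g′(-0.9) = 2.03; z₂ = -0.9 − 0.1·2.03 = -1.103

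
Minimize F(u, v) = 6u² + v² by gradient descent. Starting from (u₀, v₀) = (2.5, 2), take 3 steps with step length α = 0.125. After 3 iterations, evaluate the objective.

∇F = (12u, 2v)
Step 1: at (2.5, 2), ∇F = (30, 4) → (2.5, 2) − 0.125·(30, 4) = (-1.25, 1.5)
Step 2: at (-1.25, 1.5), ∇F = (-15, 3) → (-1.25, 1.5) − 0.125·(-15, 3) = (0.625, 1.125)
Step 3: at (0.625, 1.125), ∇F = (7.5, 2.25) → (0.625, 1.125) − 0.125·(7.5, 2.25) = (-0.3125, 0.84375)
F(-0.3125, 0.84375) = 1.2978515625

1.2978515625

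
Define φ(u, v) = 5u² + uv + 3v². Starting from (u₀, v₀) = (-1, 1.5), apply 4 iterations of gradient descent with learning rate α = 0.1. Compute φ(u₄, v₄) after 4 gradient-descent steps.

∇φ = (10u + v, u + 6v)
Step 1: at (-1, 1.5), ∇φ = (-8.5, 8) → (-1, 1.5) − 0.1·(-8.5, 8) = (-0.15, 0.7)
Step 2: at (-0.15, 0.7), ∇φ = (-0.8, 4.05) → (-0.15, 0.7) − 0.1·(-0.8, 4.05) = (-0.07, 0.295)
Step 3: at (-0.07, 0.295), ∇φ = (-0.405, 1.7) → (-0.07, 0.295) − 0.1·(-0.405, 1.7) = (-0.0295, 0.125)
Step 4: at (-0.0295, 0.125), ∇φ = (-0.17, 0.7205) → (-0.0295, 0.125) − 0.1·(-0.17, 0.7205) = (-0.0125, 0.05295)
φ(-0.0125, 0.05295) = 0.0085304825

0.0085304825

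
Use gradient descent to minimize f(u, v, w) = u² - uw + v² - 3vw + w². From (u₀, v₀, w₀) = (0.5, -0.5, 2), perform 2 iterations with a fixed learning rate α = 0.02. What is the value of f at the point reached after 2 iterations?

∇f = (2u - w, 2v - 3w, -u - 3v + 2w)
Step 1: at (0.5, -0.5, 2), ∇f = (-1, -7, 5) → (0.5, -0.5, 2) − 0.02·(-1, -7, 5) = (0.52, -0.36, 1.9)
Step 2: at (0.52, -0.36, 1.9), ∇f = (-0.86, -6.42, 4.36) → (0.52, -0.36, 1.9) − 0.02·(-0.86, -6.42, 4.36) = (0.5372, -0.2316, 1.8128)
f(0.5372, -0.2316, 1.8128) = 3.91416352

3.91416352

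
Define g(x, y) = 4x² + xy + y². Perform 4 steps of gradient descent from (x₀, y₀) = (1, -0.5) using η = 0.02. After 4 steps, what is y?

∇g = (8x + y, x + 2y)
Step 1: at (1, -0.5), ∇g = (7.5, 0) → (1, -0.5) − 0.02·(7.5, 0) = (0.85, -0.5)
Step 2: at (0.85, -0.5), ∇g = (6.3, -0.15) → (0.85, -0.5) − 0.02·(6.3, -0.15) = (0.724, -0.497)
Step 3: at (0.724, -0.497), ∇g = (5.295, -0.27) → (0.724, -0.497) − 0.02·(5.295, -0.27) = (0.6181, -0.4916)
Step 4: at (0.6181, -0.4916), ∇g = (4.4532, -0.3651) → (0.6181, -0.4916) − 0.02·(4.4532, -0.3651) = (0.529036, -0.484298)
y = -0.484298

-0.484298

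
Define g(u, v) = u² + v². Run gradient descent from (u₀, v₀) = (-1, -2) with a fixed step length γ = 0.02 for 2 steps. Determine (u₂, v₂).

∇g = (2u, 2v)
(u₁, v₁) = (-1, -2) − 0.02·(-2, -4) = (-0.96, -1.92)
(u₂, v₂) = (-0.96, -1.92) − 0.02·(-1.92, -3.84) = (-0.9216, -1.8432)

(-0.9216, -1.8432)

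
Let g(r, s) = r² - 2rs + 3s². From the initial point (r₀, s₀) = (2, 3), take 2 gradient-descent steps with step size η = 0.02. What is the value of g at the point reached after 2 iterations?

∇g = (2r - 2s, -2r + 6s)
(r₁, s₁) = (2, 3) − 0.02·(-2, 14) = (2.04, 2.72)
(r₂, s₂) = (2.04, 2.72) − 0.02·(-1.36, 12.24) = (2.0672, 2.4752)
g(2.0672, 2.4752) = 12.41969408

12.41969408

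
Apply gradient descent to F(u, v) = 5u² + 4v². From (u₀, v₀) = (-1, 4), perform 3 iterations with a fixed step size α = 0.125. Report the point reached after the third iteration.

∇F = (10u, 8v)
(u₁, v₁) = (-1, 4) − 0.125·(-10, 32) = (0.25, 0)
(u₂, v₂) = (0.25, 0) − 0.125·(2.5, 0) = (-0.0625, 0)
(u₃, v₃) = (-0.0625, 0) − 0.125·(-0.625, 0) = (0.015625, 0)

(0.015625, 0)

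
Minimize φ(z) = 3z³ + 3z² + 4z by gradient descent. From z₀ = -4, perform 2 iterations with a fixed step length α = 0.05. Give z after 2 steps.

-54.158

φ′(z) = 9z² + 6z + 4
z₁ = -4 − 0.05·124 = -10.2
z₂ = -10.2 − 0.05·879.16 = -54.158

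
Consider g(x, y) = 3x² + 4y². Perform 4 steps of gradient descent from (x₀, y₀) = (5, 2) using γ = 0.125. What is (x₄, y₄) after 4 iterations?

(0.01953125, 0)

∇g = (6x, 8y)
(x₁, y₁) = (5, 2) − 0.125·(30, 16) = (1.25, 0)
(x₂, y₂) = (1.25, 0) − 0.125·(7.5, 0) = (0.3125, 0)
(x₃, y₃) = (0.3125, 0) − 0.125·(1.875, 0) = (0.078125, 0)
(x₄, y₄) = (0.078125, 0) − 0.125·(0.46875, 0) = (0.01953125, 0)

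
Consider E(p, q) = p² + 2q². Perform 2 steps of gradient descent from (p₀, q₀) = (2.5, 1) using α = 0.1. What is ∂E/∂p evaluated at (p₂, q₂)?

∇E = (2p, 4q)
Step 1: at (2.5, 1), ∇E = (5, 4) → (2.5, 1) − 0.1·(5, 4) = (2, 0.6)
Step 2: at (2, 0.6), ∇E = (4, 2.4) → (2, 0.6) − 0.1·(4, 2.4) = (1.6, 0.36)
∂E/∂p at (1.6, 0.36) = 3.2

3.2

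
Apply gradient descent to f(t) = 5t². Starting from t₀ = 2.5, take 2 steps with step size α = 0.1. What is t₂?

0

f′(t) = 10t
Step 1: f′(2.5) = 25; t₁ = 2.5 − 0.1·25 = 0
Step 2: f′(0) = 0; t₂ = 0 − 0.1·0 = 0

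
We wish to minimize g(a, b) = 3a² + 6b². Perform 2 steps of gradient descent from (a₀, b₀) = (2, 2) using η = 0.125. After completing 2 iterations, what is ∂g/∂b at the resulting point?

6

∇g = (6a, 12b)
(a₁, b₁) = (2, 2) − 0.125·(12, 24) = (0.5, -1)
(a₂, b₂) = (0.5, -1) − 0.125·(3, -12) = (0.125, 0.5)
∂g/∂b at (0.125, 0.5) = 6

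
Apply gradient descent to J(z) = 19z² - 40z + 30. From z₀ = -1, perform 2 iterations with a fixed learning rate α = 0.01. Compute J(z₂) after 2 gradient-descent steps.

20.77621424

J′(z) = 38z - 40
z₁ = -1 − 0.01·(-78) = -0.22
z₂ = -0.22 − 0.01·(-48.36) = 0.2636
J(0.2636) = 20.77621424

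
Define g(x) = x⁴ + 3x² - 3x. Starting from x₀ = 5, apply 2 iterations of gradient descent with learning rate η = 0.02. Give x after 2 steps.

g′(x) = 4x³ + 6x - 3
x₁ = 5 − 0.02·527 = -5.54
x₂ = -5.54 − 0.02·(-716.365856) = 8.78731712

8.78731712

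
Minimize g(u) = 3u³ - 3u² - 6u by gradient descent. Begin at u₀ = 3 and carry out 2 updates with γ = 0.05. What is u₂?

0.484875

g′(u) = 9u² - 6u - 6
u₁ = 3 − 0.05·57 = 0.15
u₂ = 0.15 − 0.05·(-6.6975) = 0.484875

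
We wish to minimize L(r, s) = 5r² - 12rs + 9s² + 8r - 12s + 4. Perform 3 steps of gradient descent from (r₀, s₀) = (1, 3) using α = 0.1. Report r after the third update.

4.672

∇L = (10r - 12s + 8, -12r + 18s - 12)
Step 1: at (1, 3), ∇L = (-18, 30) → (1, 3) − 0.1·(-18, 30) = (2.8, 0)
Step 2: at (2.8, 0), ∇L = (36, -45.6) → (2.8, 0) − 0.1·(36, -45.6) = (-0.8, 4.56)
Step 3: at (-0.8, 4.56), ∇L = (-54.72, 79.68) → (-0.8, 4.56) − 0.1·(-54.72, 79.68) = (4.672, -3.408)
r = 4.672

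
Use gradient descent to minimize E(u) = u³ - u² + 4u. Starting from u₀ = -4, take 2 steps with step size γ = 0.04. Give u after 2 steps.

E′(u) = 3u² - 2u + 4
Step 1: E′(-4) = 60; u₁ = -4 − 0.04·60 = -6.4
Step 2: E′(-6.4) = 139.68; u₂ = -6.4 − 0.04·139.68 = -11.9872

-11.9872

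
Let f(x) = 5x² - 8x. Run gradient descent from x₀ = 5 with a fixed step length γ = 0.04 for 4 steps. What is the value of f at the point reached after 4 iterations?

-1.718578688

f′(x) = 10x - 8
Step 1: f′(5) = 42; x₁ = 5 − 0.04·42 = 3.32
Step 2: f′(3.32) = 25.2; x₂ = 3.32 − 0.04·25.2 = 2.312
Step 3: f′(2.312) = 15.12; x₃ = 2.312 − 0.04·15.12 = 1.7072
Step 4: f′(1.7072) = 9.072; x₄ = 1.7072 − 0.04·9.072 = 1.34432
f(1.34432) = -1.718578688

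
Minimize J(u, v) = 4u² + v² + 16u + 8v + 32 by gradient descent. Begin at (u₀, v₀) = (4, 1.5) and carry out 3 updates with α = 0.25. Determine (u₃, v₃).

∇J = (8u + 16, 2v + 8)
Step 1: at (4, 1.5), ∇J = (48, 11) → (4, 1.5) − 0.25·(48, 11) = (-8, -1.25)
Step 2: at (-8, -1.25), ∇J = (-48, 5.5) → (-8, -1.25) − 0.25·(-48, 5.5) = (4, -2.625)
Step 3: at (4, -2.625), ∇J = (48, 2.75) → (4, -2.625) − 0.25·(48, 2.75) = (-8, -3.3125)

(-8, -3.3125)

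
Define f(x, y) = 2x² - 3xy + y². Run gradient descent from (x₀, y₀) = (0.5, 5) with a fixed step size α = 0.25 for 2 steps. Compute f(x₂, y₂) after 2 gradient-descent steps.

-0.130859375

∇f = (4x - 3y, -3x + 2y)
Step 1: at (0.5, 5), ∇f = (-13, 8.5) → (0.5, 5) − 0.25·(-13, 8.5) = (3.75, 2.875)
Step 2: at (3.75, 2.875), ∇f = (6.375, -5.5) → (3.75, 2.875) − 0.25·(6.375, -5.5) = (2.15625, 4.25)
f(2.15625, 4.25) = -0.130859375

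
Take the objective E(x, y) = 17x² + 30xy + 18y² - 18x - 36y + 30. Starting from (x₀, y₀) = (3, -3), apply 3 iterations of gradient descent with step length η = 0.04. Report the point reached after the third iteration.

(3.011904, 1.680576)

∇E = (34x + 30y - 18, 30x + 36y - 36)
(x₁, y₁) = (3, -3) − 0.04·(-6, -54) = (3.24, -0.84)
(x₂, y₂) = (3.24, -0.84) − 0.04·(66.96, 30.96) = (0.5616, -2.0784)
(x₃, y₃) = (0.5616, -2.0784) − 0.04·(-61.2576, -93.9744) = (3.011904, 1.680576)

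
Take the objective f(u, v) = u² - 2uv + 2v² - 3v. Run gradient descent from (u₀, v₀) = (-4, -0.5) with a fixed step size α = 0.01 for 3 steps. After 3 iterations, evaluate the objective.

12.413150116432

∇f = (2u - 2v, -2u + 4v - 3)
Step 1: at (-4, -0.5), ∇f = (-7, 3) → (-4, -0.5) − 0.01·(-7, 3) = (-3.93, -0.53)
Step 2: at (-3.93, -0.53), ∇f = (-6.8, 2.74) → (-3.93, -0.53) − 0.01·(-6.8, 2.74) = (-3.862, -0.5574)
Step 3: at (-3.862, -0.5574), ∇f = (-6.6092, 2.4944) → (-3.862, -0.5574) − 0.01·(-6.6092, 2.4944) = (-3.795908, -0.582344)
f(-3.795908, -0.582344) = 12.413150116432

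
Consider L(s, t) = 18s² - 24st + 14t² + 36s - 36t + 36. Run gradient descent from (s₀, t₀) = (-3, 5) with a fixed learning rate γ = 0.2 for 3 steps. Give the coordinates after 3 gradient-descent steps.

(3813.96, -3230.456)

∇L = (36s - 24t + 36, -24s + 28t - 36)
Step 1: at (-3, 5), ∇L = (-192, 176) → (-3, 5) − 0.2·(-192, 176) = (35.4, -30.2)
Step 2: at (35.4, -30.2), ∇L = (2035.2, -1731.2) → (35.4, -30.2) − 0.2·(2035.2, -1731.2) = (-371.64, 316.04)
Step 3: at (-371.64, 316.04), ∇L = (-20928, 17732.48) → (-371.64, 316.04) − 0.2·(-20928, 17732.48) = (3813.96, -3230.456)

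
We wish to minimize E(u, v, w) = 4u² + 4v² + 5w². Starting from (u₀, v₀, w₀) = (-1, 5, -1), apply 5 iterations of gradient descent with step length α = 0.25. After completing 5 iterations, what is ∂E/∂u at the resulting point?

8

∇E = (8u, 8v, 10w)
Step 1: at (-1, 5, -1), ∇E = (-8, 40, -10) → (-1, 5, -1) − 0.25·(-8, 40, -10) = (1, -5, 1.5)
Step 2: at (1, -5, 1.5), ∇E = (8, -40, 15) → (1, -5, 1.5) − 0.25·(8, -40, 15) = (-1, 5, -2.25)
Step 3: at (-1, 5, -2.25), ∇E = (-8, 40, -22.5) → (-1, 5, -2.25) − 0.25·(-8, 40, -22.5) = (1, -5, 3.375)
Step 4: at (1, -5, 3.375), ∇E = (8, -40, 33.75) → (1, -5, 3.375) − 0.25·(8, -40, 33.75) = (-1, 5, -5.0625)
Step 5: at (-1, 5, -5.0625), ∇E = (-8, 40, -50.625) → (-1, 5, -5.0625) − 0.25·(-8, 40, -50.625) = (1, -5, 7.59375)
∂E/∂u at (1, -5, 7.59375) = 8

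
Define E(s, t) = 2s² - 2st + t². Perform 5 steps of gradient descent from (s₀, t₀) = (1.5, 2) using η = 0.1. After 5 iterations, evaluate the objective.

1.069772416

∇E = (4s - 2t, -2s + 2t)
Step 1: at (1.5, 2), ∇E = (2, 1) → (1.5, 2) − 0.1·(2, 1) = (1.3, 1.9)
Step 2: at (1.3, 1.9), ∇E = (1.4, 1.2) → (1.3, 1.9) − 0.1·(1.4, 1.2) = (1.16, 1.78)
Step 3: at (1.16, 1.78), ∇E = (1.08, 1.24) → (1.16, 1.78) − 0.1·(1.08, 1.24) = (1.052, 1.656)
Step 4: at (1.052, 1.656), ∇E = (0.896, 1.208) → (1.052, 1.656) − 0.1·(0.896, 1.208) = (0.9624, 1.5352)
Step 5: at (0.9624, 1.5352), ∇E = (0.7792, 1.1456) → (0.9624, 1.5352) − 0.1·(0.7792, 1.1456) = (0.88448, 1.42064)
E(0.88448, 1.42064) = 1.069772416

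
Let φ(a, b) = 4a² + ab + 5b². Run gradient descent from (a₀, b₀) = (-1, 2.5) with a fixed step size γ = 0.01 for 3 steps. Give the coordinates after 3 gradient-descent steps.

(-0.8410745, 1.848025)

∇φ = (8a + b, a + 10b)
(a₁, b₁) = (-1, 2.5) − 0.01·(-5.5, 24) = (-0.945, 2.26)
(a₂, b₂) = (-0.945, 2.26) − 0.01·(-5.3, 21.655) = (-0.892, 2.04345)
(a₃, b₃) = (-0.892, 2.04345) − 0.01·(-5.09255, 19.5425) = (-0.8410745, 1.848025)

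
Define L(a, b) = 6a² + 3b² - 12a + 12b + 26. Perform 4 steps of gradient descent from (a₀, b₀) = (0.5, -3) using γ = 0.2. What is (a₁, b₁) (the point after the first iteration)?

(1.7, -1.8)

∇L = (12a - 12, 6b + 12)
(a₁, b₁) = (0.5, -3) − 0.2·(-6, -6) = (1.7, -1.8)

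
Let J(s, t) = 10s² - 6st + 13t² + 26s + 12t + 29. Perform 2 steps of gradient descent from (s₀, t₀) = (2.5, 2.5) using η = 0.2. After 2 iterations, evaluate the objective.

9990.49

∇J = (20s - 6t + 26, -6s + 26t + 12)
(s₁, t₁) = (2.5, 2.5) − 0.2·(61, 62) = (-9.7, -9.9)
(s₂, t₂) = (-9.7, -9.9) − 0.2·(-108.6, -187.2) = (12.02, 27.54)
J(12.02, 27.54) = 9990.49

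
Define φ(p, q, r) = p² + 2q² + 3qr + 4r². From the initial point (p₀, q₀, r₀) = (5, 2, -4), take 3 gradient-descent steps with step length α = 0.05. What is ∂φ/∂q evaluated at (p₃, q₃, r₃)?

3.61375

∇φ = (2p, 4q + 3r, 3q + 8r)
Step 1: at (5, 2, -4), ∇φ = (10, -4, -26) → (5, 2, -4) − 0.05·(10, -4, -26) = (4.5, 2.2, -2.7)
Step 2: at (4.5, 2.2, -2.7), ∇φ = (9, 0.7, -15) → (4.5, 2.2, -2.7) − 0.05·(9, 0.7, -15) = (4.05, 2.165, -1.95)
Step 3: at (4.05, 2.165, -1.95), ∇φ = (8.1, 2.81, -9.105) → (4.05, 2.165, -1.95) − 0.05·(8.1, 2.81, -9.105) = (3.645, 2.0245, -1.49475)
∂φ/∂q at (3.645, 2.0245, -1.49475) = 3.61375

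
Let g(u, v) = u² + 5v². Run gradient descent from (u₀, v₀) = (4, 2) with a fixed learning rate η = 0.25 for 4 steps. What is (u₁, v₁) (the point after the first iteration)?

(2, -3)

∇g = (2u, 10v)
Step 1: at (4, 2), ∇g = (8, 20) → (4, 2) − 0.25·(8, 20) = (2, -3)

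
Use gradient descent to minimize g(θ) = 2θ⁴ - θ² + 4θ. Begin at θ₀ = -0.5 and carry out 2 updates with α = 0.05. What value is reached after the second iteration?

g′(θ) = 8θ³ - 2θ + 4
Step 1: g′(-0.5) = 4; θ₁ = -0.5 − 0.05·4 = -0.7
Step 2: g′(-0.7) = 2.656; θ₂ = -0.7 − 0.05·2.656 = -0.8328

-0.8328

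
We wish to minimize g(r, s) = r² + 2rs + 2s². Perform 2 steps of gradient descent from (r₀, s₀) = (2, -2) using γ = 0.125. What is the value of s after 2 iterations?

∇g = (2r + 2s, 2r + 4s)
Step 1: at (2, -2), ∇g = (0, -4) → (2, -2) − 0.125·(0, -4) = (2, -1.5)
Step 2: at (2, -1.5), ∇g = (1, -2) → (2, -1.5) − 0.125·(1, -2) = (1.875, -1.25)
s = -1.25

-1.25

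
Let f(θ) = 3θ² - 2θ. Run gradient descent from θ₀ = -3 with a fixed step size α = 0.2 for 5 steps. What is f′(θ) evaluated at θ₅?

f′(θ) = 6θ - 2
Step 1: f′(-3) = -20; θ₁ = -3 − 0.2·(-20) = 1
Step 2: f′(1) = 4; θ₂ = 1 − 0.2·4 = 0.2
Step 3: f′(0.2) = -0.8; θ₃ = 0.2 − 0.2·(-0.8) = 0.36
Step 4: f′(0.36) = 0.16; θ₄ = 0.36 − 0.2·0.16 = 0.328
Step 5: f′(0.328) = -0.032; θ₅ = 0.328 − 0.2·(-0.032) = 0.3344
f′(θ) at (0.3344) = 0.0064

0.0064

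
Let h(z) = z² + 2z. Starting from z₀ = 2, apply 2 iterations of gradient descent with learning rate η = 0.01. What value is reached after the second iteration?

h′(z) = 2z + 2
z₁ = 2 − 0.01·6 = 1.94
z₂ = 1.94 − 0.01·5.88 = 1.8812

1.8812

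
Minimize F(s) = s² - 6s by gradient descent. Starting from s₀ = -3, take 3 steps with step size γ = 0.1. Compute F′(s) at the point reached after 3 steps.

F′(s) = 2s - 6
s₁ = -3 − 0.1·(-12) = -1.8
s₂ = -1.8 − 0.1·(-9.6) = -0.84
s₃ = -0.84 − 0.1·(-7.68) = -0.072
F′(s) at (-0.072) = -6.144

-6.144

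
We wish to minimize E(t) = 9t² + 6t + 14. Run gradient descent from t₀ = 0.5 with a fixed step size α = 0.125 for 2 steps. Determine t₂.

0.96875

E′(t) = 18t + 6
Step 1: E′(0.5) = 15; t₁ = 0.5 − 0.125·15 = -1.375
Step 2: E′(-1.375) = -18.75; t₂ = -1.375 − 0.125·(-18.75) = 0.96875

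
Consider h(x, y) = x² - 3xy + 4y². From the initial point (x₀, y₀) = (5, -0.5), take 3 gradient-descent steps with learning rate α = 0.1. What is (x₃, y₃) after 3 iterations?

∇h = (2x - 3y, -3x + 8y)
Step 1: at (5, -0.5), ∇h = (11.5, -19) → (5, -0.5) − 0.1·(11.5, -19) = (3.85, 1.4)
Step 2: at (3.85, 1.4), ∇h = (3.5, -0.35) → (3.85, 1.4) − 0.1·(3.5, -0.35) = (3.5, 1.435)
Step 3: at (3.5, 1.435), ∇h = (2.695, 0.98) → (3.5, 1.435) − 0.1·(2.695, 0.98) = (3.2305, 1.337)

(3.2305, 1.337)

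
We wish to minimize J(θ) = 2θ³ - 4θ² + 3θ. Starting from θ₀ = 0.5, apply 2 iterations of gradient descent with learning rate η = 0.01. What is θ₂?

0.4898985

J′(θ) = 6θ² - 8θ + 3
θ₁ = 0.5 − 0.01·0.5 = 0.495
θ₂ = 0.495 − 0.01·0.51015 = 0.4898985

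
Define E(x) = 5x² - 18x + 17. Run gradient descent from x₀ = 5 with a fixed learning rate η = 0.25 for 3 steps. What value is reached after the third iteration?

-9

E′(x) = 10x - 18
x₁ = 5 − 0.25·32 = -3
x₂ = -3 − 0.25·(-48) = 9
x₃ = 9 − 0.25·72 = -9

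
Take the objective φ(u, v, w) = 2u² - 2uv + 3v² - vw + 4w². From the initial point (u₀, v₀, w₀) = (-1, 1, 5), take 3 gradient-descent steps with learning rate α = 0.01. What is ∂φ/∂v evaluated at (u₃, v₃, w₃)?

3.183195

∇φ = (4u - 2v, -2u + 6v - w, -v + 8w)
(u₁, v₁, w₁) = (-1, 1, 5) − 0.01·(-6, 3, 39) = (-0.94, 0.97, 4.61)
(u₂, v₂, w₂) = (-0.94, 0.97, 4.61) − 0.01·(-5.7, 3.09, 35.91) = (-0.883, 0.9391, 4.2509)
(u₃, v₃, w₃) = (-0.883, 0.9391, 4.2509) − 0.01·(-5.4102, 3.1497, 33.0681) = (-0.828898, 0.907603, 3.920219)
∂φ/∂v at (-0.828898, 0.907603, 3.920219) = 3.183195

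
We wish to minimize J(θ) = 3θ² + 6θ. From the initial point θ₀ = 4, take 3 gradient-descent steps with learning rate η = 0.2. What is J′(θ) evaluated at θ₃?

-0.24

J′(θ) = 6θ + 6
θ₁ = 4 − 0.2·30 = -2
θ₂ = -2 − 0.2·(-6) = -0.8
θ₃ = -0.8 − 0.2·1.2 = -1.04
J′(θ) at (-1.04) = -0.24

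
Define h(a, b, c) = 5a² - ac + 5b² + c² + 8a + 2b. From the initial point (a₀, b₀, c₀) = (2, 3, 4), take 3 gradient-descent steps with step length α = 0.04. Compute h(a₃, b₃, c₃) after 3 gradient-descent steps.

13.1634981888

∇h = (10a - c + 8, 10b + 2, -a + 2c)
Step 1: at (2, 3, 4), ∇h = (24, 32, 6) → (2, 3, 4) − 0.04·(24, 32, 6) = (1.04, 1.72, 3.76)
Step 2: at (1.04, 1.72, 3.76), ∇h = (14.64, 19.2, 6.48) → (1.04, 1.72, 3.76) − 0.04·(14.64, 19.2, 6.48) = (0.4544, 0.952, 3.5008)
Step 3: at (0.4544, 0.952, 3.5008), ∇h = (9.0432, 11.52, 6.5472) → (0.4544, 0.952, 3.5008) − 0.04·(9.0432, 11.52, 6.5472) = (0.092672, 0.4912, 3.238912)
h(0.092672, 0.4912, 3.238912) = 13.1634981888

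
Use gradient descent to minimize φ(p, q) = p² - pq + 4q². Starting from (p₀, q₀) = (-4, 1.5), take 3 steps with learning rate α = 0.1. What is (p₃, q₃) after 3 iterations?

∇φ = (2p - q, -p + 8q)
(p₁, q₁) = (-4, 1.5) − 0.1·(-9.5, 16) = (-3.05, -0.1)
(p₂, q₂) = (-3.05, -0.1) − 0.1·(-6, 2.25) = (-2.45, -0.325)
(p₃, q₃) = (-2.45, -0.325) − 0.1·(-4.575, -0.15) = (-1.9925, -0.31)

(-1.9925, -0.31)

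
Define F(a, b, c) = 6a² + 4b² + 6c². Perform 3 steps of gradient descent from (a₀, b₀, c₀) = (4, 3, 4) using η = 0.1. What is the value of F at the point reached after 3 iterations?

∇F = (12a, 8b, 12c)
(a₁, b₁, c₁) = (4, 3, 4) − 0.1·(48, 24, 48) = (-0.8, 0.6, -0.8)
(a₂, b₂, c₂) = (-0.8, 0.6, -0.8) − 0.1·(-9.6, 4.8, -9.6) = (0.16, 0.12, 0.16)
(a₃, b₃, c₃) = (0.16, 0.12, 0.16) − 0.1·(1.92, 0.96, 1.92) = (-0.032, 0.024, -0.032)
F(-0.032, 0.024, -0.032) = 0.014592

0.014592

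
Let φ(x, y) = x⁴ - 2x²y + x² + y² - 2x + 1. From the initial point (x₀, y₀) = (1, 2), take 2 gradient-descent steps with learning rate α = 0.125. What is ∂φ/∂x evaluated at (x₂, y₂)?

-3.5

∇φ = (4x³ - 4xy + 2x - 2, -2x² + 2y)
(x₁, y₁) = (1, 2) − 0.125·(-4, 2) = (1.5, 1.75)
(x₂, y₂) = (1.5, 1.75) − 0.125·(4, -1) = (1, 1.875)
∂φ/∂x at (1, 1.875) = -3.5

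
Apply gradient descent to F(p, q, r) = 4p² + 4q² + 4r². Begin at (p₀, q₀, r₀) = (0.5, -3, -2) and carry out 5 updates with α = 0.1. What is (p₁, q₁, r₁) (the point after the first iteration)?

(0.1, -0.6, -0.4)

∇F = (8p, 8q, 8r)
(p₁, q₁, r₁) = (0.5, -3, -2) − 0.1·(4, -24, -16) = (0.1, -0.6, -0.4)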